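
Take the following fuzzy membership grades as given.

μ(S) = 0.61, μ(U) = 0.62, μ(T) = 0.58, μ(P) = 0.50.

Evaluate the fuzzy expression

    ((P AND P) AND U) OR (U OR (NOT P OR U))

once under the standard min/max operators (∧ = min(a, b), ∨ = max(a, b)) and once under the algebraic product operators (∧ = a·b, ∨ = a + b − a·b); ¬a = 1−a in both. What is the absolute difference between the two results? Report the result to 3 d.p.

Under standard min/max:
  P AND P = min(a, b) on (0.50, 0.50) = 0.50
  (P AND P) AND U = min(a, b) on (0.50, 0.62) = 0.50
  NOT P = 1 − 0.50 = 0.50
  NOT P OR U = max(a, b) on (0.50, 0.62) = 0.62
  U OR (NOT P OR U) = max(a, b) on (0.62, 0.62) = 0.62
  ((P AND P) AND U) OR (U OR (NOT P OR U)) = max(a, b) on (0.50, 0.62) = 0.62
  → value = 0.6200
Under algebraic product:
  P AND P = a·b on (0.5000, 0.5000) = 0.2500
  (P AND P) AND U = a·b on (0.2500, 0.6200) = 0.1550
  NOT P = 1 − 0.5000 = 0.5000
  NOT P OR U = a + b − a·b on (0.5000, 0.6200) = 0.8100
  U OR (NOT P OR U) = a + b − a·b on (0.6200, 0.8100) = 0.9278
  ((P AND P) AND U) OR (U OR (NOT P OR U)) = a + b − a·b on (0.1550, 0.9278) = 0.9390
  → value = 0.9390
|0.6200 − 0.9390| = 0.319

0.319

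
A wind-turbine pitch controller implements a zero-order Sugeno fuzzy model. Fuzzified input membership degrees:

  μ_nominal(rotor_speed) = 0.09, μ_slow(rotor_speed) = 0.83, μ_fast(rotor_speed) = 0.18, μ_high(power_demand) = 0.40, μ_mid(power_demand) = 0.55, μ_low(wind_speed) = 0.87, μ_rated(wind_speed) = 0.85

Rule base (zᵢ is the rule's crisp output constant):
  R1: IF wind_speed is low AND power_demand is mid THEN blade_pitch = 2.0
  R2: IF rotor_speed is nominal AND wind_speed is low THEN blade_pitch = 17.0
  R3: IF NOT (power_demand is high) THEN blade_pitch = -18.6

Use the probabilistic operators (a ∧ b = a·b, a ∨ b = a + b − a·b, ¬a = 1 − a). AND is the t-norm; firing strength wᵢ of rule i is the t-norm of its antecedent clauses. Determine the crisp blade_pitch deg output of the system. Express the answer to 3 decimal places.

-7.669

R1 (z=2.0): low=0.87, mid=0.55; AND[a·b] → w = 0.4785
R2 (z=17.0): nominal=0.09, low=0.87; AND[a·b] → w = 0.0783
R3 (z=-18.6): ¬high=1−0.40=0.60 → w = 0.6000
Weighted average = (0.4785·2.0 + 0.0783·17.0 + 0.6000·-18.6) / (0.4785 + 0.0783 + 0.6000)
  = -8.8719 / 1.1568 = -7.669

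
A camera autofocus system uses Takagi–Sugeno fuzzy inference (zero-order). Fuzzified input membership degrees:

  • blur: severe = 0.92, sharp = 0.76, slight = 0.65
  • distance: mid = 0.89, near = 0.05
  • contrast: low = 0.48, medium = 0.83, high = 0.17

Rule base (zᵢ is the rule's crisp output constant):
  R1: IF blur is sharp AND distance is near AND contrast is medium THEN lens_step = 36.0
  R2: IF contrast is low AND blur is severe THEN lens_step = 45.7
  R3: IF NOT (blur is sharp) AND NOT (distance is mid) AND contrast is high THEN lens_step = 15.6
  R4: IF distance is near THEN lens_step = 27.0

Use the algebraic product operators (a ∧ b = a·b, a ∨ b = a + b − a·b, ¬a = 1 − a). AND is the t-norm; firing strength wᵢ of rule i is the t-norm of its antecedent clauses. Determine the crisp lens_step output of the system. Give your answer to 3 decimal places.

43.092

R1 (z=36.0): sharp=0.76, near=0.05, medium=0.83; AND[a·b] → w = 0.0315
R2 (z=45.7): low=0.48, severe=0.92; AND[a·b] → w = 0.4416
R3 (z=15.6): ¬sharp=1−0.76=0.24, ¬mid=1−0.89=0.11, high=0.17; AND[a·b] → w = 0.0045
R4 (z=27.0): near=0.05 → w = 0.0500
Weighted average = (0.0315·36.0 + 0.4416·45.7 + 0.0045·15.6 + 0.0500·27.0) / (0.0315 + 0.4416 + 0.0045 + 0.0500)
  = 22.7366 / 0.5276 = 43.092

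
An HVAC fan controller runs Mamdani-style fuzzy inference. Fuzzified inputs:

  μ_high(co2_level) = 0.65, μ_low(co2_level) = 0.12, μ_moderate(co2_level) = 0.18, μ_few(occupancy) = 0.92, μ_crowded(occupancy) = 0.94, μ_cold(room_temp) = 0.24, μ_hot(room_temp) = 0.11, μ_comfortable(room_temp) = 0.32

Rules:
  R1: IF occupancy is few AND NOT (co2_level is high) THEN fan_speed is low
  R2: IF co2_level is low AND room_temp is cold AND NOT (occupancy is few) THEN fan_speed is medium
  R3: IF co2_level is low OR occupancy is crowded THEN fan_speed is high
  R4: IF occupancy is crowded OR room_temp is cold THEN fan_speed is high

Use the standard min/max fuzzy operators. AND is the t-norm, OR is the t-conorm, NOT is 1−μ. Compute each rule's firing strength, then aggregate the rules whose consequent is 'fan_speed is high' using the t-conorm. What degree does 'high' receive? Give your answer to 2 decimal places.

0.94

R1: few=0.92, ¬high=1−0.65=0.35; AND[min(a, b)] → w = 0.35
R2: low=0.12, cold=0.24, ¬few=1−0.92=0.08; AND[min(a, b)] → w = 0.08
R3: low=0.12, crowded=0.94; OR[max(a, b)] → w = 0.94
R4: crowded=0.94, cold=0.24; OR[max(a, b)] → w = 0.94
Rules with consequent 'high': {R3, R4} → strengths 0.94, 0.94
Aggregate via t-conorm [max(a, b)]: 0.94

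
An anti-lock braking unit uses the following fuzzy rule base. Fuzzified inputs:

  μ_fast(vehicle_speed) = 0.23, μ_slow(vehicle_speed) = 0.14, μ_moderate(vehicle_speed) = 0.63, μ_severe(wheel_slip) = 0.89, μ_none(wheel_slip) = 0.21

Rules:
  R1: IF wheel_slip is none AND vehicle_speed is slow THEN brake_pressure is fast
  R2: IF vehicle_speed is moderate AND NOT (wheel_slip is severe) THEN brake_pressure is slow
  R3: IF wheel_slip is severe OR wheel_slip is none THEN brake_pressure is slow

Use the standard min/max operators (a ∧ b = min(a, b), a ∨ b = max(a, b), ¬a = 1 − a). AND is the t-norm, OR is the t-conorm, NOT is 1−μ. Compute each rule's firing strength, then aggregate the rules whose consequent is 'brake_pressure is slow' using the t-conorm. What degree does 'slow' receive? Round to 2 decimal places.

R1: none=0.21, slow=0.14; AND[min(a, b)] → w = 0.14
R2: moderate=0.63, ¬severe=1−0.89=0.11; AND[min(a, b)] → w = 0.11
R3: severe=0.89, none=0.21; OR[max(a, b)] → w = 0.89
Rules with consequent 'slow': {R2, R3} → strengths 0.11, 0.89
Aggregate via t-conorm [max(a, b)]: 0.89

0.89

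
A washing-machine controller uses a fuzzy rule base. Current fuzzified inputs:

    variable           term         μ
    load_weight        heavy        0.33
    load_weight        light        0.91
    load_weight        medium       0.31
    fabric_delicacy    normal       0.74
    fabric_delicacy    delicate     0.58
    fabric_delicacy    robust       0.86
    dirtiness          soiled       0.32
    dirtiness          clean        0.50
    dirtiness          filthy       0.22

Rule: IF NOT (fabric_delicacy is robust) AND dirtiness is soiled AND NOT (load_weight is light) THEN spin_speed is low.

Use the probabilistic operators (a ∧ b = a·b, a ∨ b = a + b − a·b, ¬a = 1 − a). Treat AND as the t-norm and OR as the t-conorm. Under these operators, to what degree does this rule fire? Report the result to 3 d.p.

0.004

firing strength: ¬robust=1−0.86=0.14, soiled=0.32, ¬light=1−0.91=0.09; AND[a·b] → w = 0.0040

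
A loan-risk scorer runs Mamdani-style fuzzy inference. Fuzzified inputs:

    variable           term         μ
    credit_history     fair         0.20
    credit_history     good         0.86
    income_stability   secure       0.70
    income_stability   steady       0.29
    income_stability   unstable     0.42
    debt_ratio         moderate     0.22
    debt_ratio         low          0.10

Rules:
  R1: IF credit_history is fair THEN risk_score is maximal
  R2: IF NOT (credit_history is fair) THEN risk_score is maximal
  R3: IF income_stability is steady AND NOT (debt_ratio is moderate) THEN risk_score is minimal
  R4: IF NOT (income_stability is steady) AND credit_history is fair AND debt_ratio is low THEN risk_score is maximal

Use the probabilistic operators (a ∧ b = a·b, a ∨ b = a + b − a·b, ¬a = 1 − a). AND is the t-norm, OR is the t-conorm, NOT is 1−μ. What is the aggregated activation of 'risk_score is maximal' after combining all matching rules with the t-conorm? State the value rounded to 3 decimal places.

R1: fair=0.20 → w = 0.2000
R2: ¬fair=1−0.20=0.80 → w = 0.8000
R3: steady=0.29, ¬moderate=1−0.22=0.78; AND[a·b] → w = 0.2262
R4: ¬steady=1−0.29=0.71, fair=0.20, low=0.10; AND[a·b] → w = 0.0142
Rules with consequent 'maximal': {R1, R2, R4} → strengths 0.2000, 0.8000, 0.0142
Aggregate via t-conorm [a + b − a·b]: 0.8423

0.842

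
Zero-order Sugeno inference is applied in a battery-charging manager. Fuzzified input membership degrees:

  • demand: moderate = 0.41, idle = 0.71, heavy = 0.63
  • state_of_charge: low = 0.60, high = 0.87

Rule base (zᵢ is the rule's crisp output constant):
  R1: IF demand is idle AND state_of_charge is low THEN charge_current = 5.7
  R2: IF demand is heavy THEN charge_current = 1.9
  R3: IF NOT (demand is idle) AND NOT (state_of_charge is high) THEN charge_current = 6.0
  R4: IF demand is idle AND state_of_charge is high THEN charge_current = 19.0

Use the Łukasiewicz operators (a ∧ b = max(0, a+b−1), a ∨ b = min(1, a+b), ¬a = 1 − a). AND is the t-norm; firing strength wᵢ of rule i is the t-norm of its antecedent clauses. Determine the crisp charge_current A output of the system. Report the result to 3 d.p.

9.200

R1 (z=5.7): idle=0.71, low=0.60; AND[max(0, a+b−1)] → w = 0.31
R2 (z=1.9): heavy=0.63 → w = 0.63
R3 (z=6.0): ¬idle=1−0.71=0.29, ¬high=1−0.87=0.13; AND[max(0, a+b−1)] → w = 0.00
R4 (z=19.0): idle=0.71, high=0.87; AND[max(0, a+b−1)] → w = 0.58
Weighted average = (0.31·5.7 + 0.63·1.9 + 0.00·6.0 + 0.58·19.0) / (0.31 + 0.63 + 0.00 + 0.58)
  = 13.9840 / 1.5200 = 9.200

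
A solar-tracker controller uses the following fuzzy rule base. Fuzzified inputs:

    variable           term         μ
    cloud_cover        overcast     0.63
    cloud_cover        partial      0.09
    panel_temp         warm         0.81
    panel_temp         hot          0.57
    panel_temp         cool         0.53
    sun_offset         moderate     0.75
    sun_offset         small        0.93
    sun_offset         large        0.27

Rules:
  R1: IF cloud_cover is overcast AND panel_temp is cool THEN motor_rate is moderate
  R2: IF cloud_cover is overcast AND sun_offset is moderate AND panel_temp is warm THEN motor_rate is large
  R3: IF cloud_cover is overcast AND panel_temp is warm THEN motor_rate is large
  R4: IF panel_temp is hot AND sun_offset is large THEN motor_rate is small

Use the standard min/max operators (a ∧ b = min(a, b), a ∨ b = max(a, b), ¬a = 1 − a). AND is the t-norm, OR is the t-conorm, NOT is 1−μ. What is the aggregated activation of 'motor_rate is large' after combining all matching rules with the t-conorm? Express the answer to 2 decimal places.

R1: overcast=0.63, cool=0.53; AND[min(a, b)] → w = 0.53
R2: overcast=0.63, moderate=0.75, warm=0.81; AND[min(a, b)] → w = 0.63
R3: overcast=0.63, warm=0.81; AND[min(a, b)] → w = 0.63
R4: hot=0.57, large=0.27; AND[min(a, b)] → w = 0.27
Rules with consequent 'large': {R2, R3} → strengths 0.63, 0.63
Aggregate via t-conorm [max(a, b)]: 0.63

0.63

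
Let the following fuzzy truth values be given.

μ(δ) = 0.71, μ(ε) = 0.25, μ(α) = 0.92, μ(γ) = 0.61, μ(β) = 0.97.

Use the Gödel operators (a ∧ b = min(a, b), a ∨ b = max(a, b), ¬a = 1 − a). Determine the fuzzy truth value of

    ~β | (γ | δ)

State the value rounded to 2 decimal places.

0.71

~β = 1 − 0.97 = 0.03
γ | δ = max(a, b) on (0.61, 0.71) = 0.71
~β | (γ | δ) = max(a, b) on (0.03, 0.71) = 0.71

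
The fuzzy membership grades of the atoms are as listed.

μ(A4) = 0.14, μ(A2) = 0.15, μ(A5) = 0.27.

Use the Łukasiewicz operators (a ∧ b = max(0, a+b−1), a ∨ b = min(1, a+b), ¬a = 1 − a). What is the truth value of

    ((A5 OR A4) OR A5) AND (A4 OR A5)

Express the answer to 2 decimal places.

0.09

A5 OR A4 = min(1, a+b) on (0.27, 0.14) = 0.41
(A5 OR A4) OR A5 = min(1, a+b) on (0.41, 0.27) = 0.68
A4 OR A5 = min(1, a+b) on (0.14, 0.27) = 0.41
((A5 OR A4) OR A5) AND (A4 OR A5) = max(0, a+b−1) on (0.68, 0.41) = 0.09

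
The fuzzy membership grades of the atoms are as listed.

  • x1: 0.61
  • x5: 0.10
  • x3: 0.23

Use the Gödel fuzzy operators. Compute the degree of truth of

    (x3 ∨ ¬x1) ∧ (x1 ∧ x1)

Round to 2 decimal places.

0.39

¬x1 = 1 − 0.61 = 0.39
x3 ∨ ¬x1 = max(a, b) on (0.23, 0.39) = 0.39
x1 ∧ x1 = min(a, b) on (0.61, 0.61) = 0.61
(x3 ∨ ¬x1) ∧ (x1 ∧ x1) = min(a, b) on (0.39, 0.61) = 0.39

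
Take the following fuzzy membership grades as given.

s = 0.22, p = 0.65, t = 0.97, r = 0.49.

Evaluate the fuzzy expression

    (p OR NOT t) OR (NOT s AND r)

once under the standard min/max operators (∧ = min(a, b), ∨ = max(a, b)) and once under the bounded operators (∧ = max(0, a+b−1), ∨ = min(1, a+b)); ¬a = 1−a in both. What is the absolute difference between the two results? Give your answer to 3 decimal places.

0.300

Under standard min/max:
  NOT t = 1 − 0.97 = 0.03
  p OR NOT t = max(a, b) on (0.65, 0.03) = 0.65
  NOT s = 1 − 0.22 = 0.78
  NOT s AND r = min(a, b) on (0.78, 0.49) = 0.49
  (p OR NOT t) OR (NOT s AND r) = max(a, b) on (0.65, 0.49) = 0.65
  → value = 0.6500
Under bounded:
  NOT t = 1 − 0.97 = 0.03
  p OR NOT t = min(1, a+b) on (0.65, 0.03) = 0.68
  NOT s = 1 − 0.22 = 0.78
  NOT s AND r = max(0, a+b−1) on (0.78, 0.49) = 0.27
  (p OR NOT t) OR (NOT s AND r) = min(1, a+b) on (0.68, 0.27) = 0.95
  → value = 0.9500
|0.6500 − 0.9500| = 0.300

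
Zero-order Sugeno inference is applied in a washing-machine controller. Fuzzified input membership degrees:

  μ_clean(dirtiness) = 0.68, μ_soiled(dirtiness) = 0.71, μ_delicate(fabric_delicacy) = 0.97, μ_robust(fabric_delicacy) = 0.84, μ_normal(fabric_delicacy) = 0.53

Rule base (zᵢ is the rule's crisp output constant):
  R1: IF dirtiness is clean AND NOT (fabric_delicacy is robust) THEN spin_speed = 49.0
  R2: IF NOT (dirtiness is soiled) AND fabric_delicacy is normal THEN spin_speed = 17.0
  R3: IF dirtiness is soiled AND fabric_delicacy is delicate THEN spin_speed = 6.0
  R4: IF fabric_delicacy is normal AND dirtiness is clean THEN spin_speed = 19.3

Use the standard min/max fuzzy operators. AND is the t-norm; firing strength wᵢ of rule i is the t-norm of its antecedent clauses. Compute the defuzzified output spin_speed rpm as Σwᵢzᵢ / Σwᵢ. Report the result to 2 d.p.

16.13

R1 (z=49.0): clean=0.68, ¬robust=1−0.84=0.16; AND[min(a, b)] → w = 0.16
R2 (z=17.0): ¬soiled=1−0.71=0.29, normal=0.53; AND[min(a, b)] → w = 0.29
R3 (z=6.0): soiled=0.71, delicate=0.97; AND[min(a, b)] → w = 0.71
R4 (z=19.3): normal=0.53, clean=0.68; AND[min(a, b)] → w = 0.53
Weighted average = (0.16·49.0 + 0.29·17.0 + 0.71·6.0 + 0.53·19.3) / (0.16 + 0.29 + 0.71 + 0.53)
  = 27.2590 / 1.6900 = 16.13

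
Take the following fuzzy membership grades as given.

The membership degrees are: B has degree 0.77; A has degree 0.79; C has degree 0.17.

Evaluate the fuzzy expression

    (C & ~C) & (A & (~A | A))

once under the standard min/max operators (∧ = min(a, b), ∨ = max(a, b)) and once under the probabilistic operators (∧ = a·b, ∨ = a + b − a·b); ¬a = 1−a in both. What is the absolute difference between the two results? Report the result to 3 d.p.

0.077

Under standard min/max:
  ~C = 1 − 0.17 = 0.83
  C & ~C = min(a, b) on (0.17, 0.83) = 0.17
  ~A = 1 − 0.79 = 0.21
  ~A | A = max(a, b) on (0.21, 0.79) = 0.79
  A & (~A | A) = min(a, b) on (0.79, 0.79) = 0.79
  (C & ~C) & (A & (~A | A)) = min(a, b) on (0.17, 0.79) = 0.17
  → value = 0.1700
Under probabilistic:
  ~C = 1 − 0.1700 = 0.8300
  C & ~C = a·b on (0.1700, 0.8300) = 0.1411
  ~A = 1 − 0.7900 = 0.2100
  ~A | A = a + b − a·b on (0.2100, 0.7900) = 0.8341
  A & (~A | A) = a·b on (0.7900, 0.8341) = 0.6589
  (C & ~C) & (A & (~A | A)) = a·b on (0.1411, 0.6589) = 0.0930
  → value = 0.0930
|0.1700 − 0.0930| = 0.077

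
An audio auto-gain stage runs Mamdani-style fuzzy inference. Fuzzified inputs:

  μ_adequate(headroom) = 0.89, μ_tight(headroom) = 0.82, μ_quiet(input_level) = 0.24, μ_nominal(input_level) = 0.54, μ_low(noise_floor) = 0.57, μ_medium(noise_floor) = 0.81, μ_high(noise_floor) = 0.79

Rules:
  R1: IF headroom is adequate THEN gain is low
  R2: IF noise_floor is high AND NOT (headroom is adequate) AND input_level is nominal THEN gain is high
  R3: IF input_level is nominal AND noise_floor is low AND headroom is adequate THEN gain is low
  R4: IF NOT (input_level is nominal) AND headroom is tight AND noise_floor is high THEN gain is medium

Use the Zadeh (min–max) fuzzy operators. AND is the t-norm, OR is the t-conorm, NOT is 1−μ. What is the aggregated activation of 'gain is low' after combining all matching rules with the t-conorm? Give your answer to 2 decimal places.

0.89

R1: adequate=0.89 → w = 0.89
R2: high=0.79, ¬adequate=1−0.89=0.11, nominal=0.54; AND[min(a, b)] → w = 0.11
R3: nominal=0.54, low=0.57, adequate=0.89; AND[min(a, b)] → w = 0.54
R4: ¬nominal=1−0.54=0.46, tight=0.82, high=0.79; AND[min(a, b)] → w = 0.46
Rules with consequent 'low': {R1, R3} → strengths 0.89, 0.54
Aggregate via t-conorm [max(a, b)]: 0.89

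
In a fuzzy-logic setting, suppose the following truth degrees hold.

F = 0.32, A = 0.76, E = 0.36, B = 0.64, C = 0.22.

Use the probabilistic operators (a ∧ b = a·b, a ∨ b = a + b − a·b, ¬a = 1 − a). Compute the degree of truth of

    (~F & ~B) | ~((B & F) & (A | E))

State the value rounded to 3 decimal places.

~F = 1 − 0.3200 = 0.6800
~B = 1 − 0.6400 = 0.3600
~F & ~B = a·b on (0.6800, 0.3600) = 0.2448
B & F = a·b on (0.6400, 0.3200) = 0.2048
A | E = a + b − a·b on (0.7600, 0.3600) = 0.8464
(B & F) & (A | E) = a·b on (0.2048, 0.8464) = 0.1733
~((B & F) & (A | E)) = 1 − 0.1733 = 0.8267
(~F & ~B) | ~((B & F) & (A | E)) = a + b − a·b on (0.2448, 0.8267) = 0.8691

0.869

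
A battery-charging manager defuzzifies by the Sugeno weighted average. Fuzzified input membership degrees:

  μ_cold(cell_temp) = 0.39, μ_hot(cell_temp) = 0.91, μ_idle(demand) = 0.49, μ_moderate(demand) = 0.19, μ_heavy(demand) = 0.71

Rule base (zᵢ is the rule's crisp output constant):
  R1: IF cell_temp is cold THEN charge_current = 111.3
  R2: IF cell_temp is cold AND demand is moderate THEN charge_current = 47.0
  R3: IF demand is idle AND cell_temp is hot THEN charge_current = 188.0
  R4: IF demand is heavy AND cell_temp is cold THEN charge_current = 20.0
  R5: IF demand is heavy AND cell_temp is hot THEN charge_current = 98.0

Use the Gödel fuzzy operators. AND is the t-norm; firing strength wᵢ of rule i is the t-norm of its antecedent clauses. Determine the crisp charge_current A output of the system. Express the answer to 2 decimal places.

102.23

R1 (z=111.3): cold=0.39 → w = 0.39
R2 (z=47.0): cold=0.39, moderate=0.19; AND[min(a, b)] → w = 0.19
R3 (z=188.0): idle=0.49, hot=0.91; AND[min(a, b)] → w = 0.49
R4 (z=20.0): heavy=0.71, cold=0.39; AND[min(a, b)] → w = 0.39
R5 (z=98.0): heavy=0.71, hot=0.91; AND[min(a, b)] → w = 0.71
Weighted average = (0.39·111.3 + 0.19·47.0 + 0.49·188.0 + 0.39·20.0 + 0.71·98.0) / (0.39 + 0.19 + 0.49 + 0.39 + 0.71)
  = 221.8370 / 2.1700 = 102.23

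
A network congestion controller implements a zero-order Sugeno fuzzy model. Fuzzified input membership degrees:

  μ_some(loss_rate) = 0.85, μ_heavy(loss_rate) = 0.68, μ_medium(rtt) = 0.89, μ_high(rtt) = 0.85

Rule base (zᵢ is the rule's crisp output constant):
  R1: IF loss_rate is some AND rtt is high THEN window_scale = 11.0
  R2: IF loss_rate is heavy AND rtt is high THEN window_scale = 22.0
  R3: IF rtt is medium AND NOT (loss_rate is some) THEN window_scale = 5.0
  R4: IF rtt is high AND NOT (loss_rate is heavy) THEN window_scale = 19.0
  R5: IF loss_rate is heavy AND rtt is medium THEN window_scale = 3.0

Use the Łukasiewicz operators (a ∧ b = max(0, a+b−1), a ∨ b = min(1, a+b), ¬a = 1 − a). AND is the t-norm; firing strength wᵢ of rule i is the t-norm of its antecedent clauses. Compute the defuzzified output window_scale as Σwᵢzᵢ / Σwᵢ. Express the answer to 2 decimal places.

R1 (z=11.0): some=0.85, high=0.85; AND[max(0, a+b−1)] → w = 0.70
R2 (z=22.0): heavy=0.68, high=0.85; AND[max(0, a+b−1)] → w = 0.53
R3 (z=5.0): medium=0.89, ¬some=1−0.85=0.15; AND[max(0, a+b−1)] → w = 0.04
R4 (z=19.0): high=0.85, ¬heavy=1−0.68=0.32; AND[max(0, a+b−1)] → w = 0.17
R5 (z=3.0): heavy=0.68, medium=0.89; AND[max(0, a+b−1)] → w = 0.57
Weighted average = (0.70·11.0 + 0.53·22.0 + 0.04·5.0 + 0.17·19.0 + 0.57·3.0) / (0.70 + 0.53 + 0.04 + 0.17 + 0.57)
  = 24.5000 / 2.0100 = 12.19

12.19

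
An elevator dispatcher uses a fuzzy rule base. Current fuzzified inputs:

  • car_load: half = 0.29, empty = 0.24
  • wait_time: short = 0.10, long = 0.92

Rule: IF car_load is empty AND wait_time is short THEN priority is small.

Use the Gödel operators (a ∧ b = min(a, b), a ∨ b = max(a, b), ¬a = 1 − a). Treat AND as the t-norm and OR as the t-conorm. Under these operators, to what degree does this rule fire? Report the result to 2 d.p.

0.10

firing strength: empty=0.24, short=0.10; AND[min(a, b)] → w = 0.10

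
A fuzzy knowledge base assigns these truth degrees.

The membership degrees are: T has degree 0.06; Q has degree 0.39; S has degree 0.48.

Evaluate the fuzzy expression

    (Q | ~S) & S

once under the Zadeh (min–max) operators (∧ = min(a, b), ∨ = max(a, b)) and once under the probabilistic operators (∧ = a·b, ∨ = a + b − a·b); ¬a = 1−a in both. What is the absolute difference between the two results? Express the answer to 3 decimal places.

Under Zadeh (min–max):
  ~S = 1 − 0.48 = 0.52
  Q | ~S = max(a, b) on (0.39, 0.52) = 0.52
  (Q | ~S) & S = min(a, b) on (0.52, 0.48) = 0.48
  → value = 0.4800
Under probabilistic:
  ~S = 1 − 0.4800 = 0.5200
  Q | ~S = a + b − a·b on (0.3900, 0.5200) = 0.7072
  (Q | ~S) & S = a·b on (0.7072, 0.4800) = 0.3395
  → value = 0.3395
|0.4800 − 0.3395| = 0.141

0.141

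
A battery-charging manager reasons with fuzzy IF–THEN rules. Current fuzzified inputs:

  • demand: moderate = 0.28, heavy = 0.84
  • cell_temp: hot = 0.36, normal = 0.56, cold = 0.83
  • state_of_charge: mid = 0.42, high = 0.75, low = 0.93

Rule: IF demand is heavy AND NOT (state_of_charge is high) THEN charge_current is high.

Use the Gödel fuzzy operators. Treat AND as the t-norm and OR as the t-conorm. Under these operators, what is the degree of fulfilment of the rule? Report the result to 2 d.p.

0.25

firing strength: heavy=0.84, ¬high=1−0.75=0.25; AND[min(a, b)] → w = 0.25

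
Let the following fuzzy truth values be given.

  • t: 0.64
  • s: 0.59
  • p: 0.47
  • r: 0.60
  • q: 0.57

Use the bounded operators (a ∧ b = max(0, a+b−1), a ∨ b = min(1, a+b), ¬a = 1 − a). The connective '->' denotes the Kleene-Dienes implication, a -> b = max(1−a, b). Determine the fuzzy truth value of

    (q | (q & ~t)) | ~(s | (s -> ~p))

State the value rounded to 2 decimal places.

0.57

~t = 1 − 0.64 = 0.36
q & ~t = max(0, a+b−1) on (0.57, 0.36) = 0.00
q | (q & ~t) = min(1, a+b) on (0.57, 0.00) = 0.57
~p = 1 − 0.47 = 0.53
s -> ~p  [Kleene-Dienes: max(1−a, b)] with a=0.59, b=0.53 → 0.53
s | (s -> ~p) = min(1, a+b) on (0.59, 0.53) = 1.00
~(s | (s -> ~p)) = 1 − 1.00 = 0.00
(q | (q & ~t)) | ~(s | (s -> ~p)) = min(1, a+b) on (0.57, 0.00) = 0.57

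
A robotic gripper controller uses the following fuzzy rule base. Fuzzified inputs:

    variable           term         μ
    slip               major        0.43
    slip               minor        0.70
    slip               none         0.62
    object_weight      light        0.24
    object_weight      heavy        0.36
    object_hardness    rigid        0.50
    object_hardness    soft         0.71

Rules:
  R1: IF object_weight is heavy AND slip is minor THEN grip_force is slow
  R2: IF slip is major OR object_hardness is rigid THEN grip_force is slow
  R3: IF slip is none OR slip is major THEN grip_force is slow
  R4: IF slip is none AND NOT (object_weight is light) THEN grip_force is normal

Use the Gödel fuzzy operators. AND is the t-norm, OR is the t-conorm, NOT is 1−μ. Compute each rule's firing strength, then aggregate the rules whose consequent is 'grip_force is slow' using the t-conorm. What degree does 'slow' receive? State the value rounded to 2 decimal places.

0.62

R1: heavy=0.36, minor=0.70; AND[min(a, b)] → w = 0.36
R2: major=0.43, rigid=0.50; OR[max(a, b)] → w = 0.50
R3: none=0.62, major=0.43; OR[max(a, b)] → w = 0.62
R4: none=0.62, ¬light=1−0.24=0.76; AND[min(a, b)] → w = 0.62
Rules with consequent 'slow': {R1, R2, R3} → strengths 0.36, 0.50, 0.62
Aggregate via t-conorm [max(a, b)]: 0.62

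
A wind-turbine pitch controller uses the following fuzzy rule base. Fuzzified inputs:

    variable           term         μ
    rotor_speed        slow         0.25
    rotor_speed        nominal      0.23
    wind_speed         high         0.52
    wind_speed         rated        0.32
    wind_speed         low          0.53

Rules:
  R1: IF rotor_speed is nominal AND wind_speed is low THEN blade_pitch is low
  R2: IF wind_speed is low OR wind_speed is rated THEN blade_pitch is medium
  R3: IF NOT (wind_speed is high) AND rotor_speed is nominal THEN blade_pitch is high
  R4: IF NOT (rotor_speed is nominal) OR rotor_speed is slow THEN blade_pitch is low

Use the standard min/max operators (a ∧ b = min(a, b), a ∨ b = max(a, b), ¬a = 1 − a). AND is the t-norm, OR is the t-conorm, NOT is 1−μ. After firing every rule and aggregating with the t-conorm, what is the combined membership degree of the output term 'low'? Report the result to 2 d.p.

R1: nominal=0.23, low=0.53; AND[min(a, b)] → w = 0.23
R2: low=0.53, rated=0.32; OR[max(a, b)] → w = 0.53
R3: ¬high=1−0.52=0.48, nominal=0.23; AND[min(a, b)] → w = 0.23
R4: ¬nominal=1−0.23=0.77, slow=0.25; OR[max(a, b)] → w = 0.77
Rules with consequent 'low': {R1, R4} → strengths 0.23, 0.77
Aggregate via t-conorm [max(a, b)]: 0.77

0.77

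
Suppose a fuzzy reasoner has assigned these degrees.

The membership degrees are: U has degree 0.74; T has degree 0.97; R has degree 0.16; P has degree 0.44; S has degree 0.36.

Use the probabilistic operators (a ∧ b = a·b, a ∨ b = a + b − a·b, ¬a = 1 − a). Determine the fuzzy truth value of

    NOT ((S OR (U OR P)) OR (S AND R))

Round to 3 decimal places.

0.088

U OR P = a + b − a·b on (0.7400, 0.4400) = 0.8544
S OR (U OR P) = a + b − a·b on (0.3600, 0.8544) = 0.9068
S AND R = a·b on (0.3600, 0.1600) = 0.0576
(S OR (U OR P)) OR (S AND R) = a + b − a·b on (0.9068, 0.0576) = 0.9122
NOT ((S OR (U OR P)) OR (S AND R)) = 1 − 0.9122 = 0.0878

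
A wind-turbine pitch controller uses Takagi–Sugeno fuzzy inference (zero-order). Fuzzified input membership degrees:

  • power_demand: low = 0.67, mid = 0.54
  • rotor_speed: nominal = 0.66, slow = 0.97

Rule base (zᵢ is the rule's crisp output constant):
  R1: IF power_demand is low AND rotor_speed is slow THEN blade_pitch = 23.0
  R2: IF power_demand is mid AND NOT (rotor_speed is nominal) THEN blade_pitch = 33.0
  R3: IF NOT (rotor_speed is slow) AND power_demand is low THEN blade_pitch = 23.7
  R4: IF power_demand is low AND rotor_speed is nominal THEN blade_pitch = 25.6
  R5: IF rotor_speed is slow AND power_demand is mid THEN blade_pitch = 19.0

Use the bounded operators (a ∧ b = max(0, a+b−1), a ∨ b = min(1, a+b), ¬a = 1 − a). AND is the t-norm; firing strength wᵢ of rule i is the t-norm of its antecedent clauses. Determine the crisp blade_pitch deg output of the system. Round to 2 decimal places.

R1 (z=23.0): low=0.67, slow=0.97; AND[max(0, a+b−1)] → w = 0.64
R2 (z=33.0): mid=0.54, ¬nominal=1−0.66=0.34; AND[max(0, a+b−1)] → w = 0.00
R3 (z=23.7): ¬slow=1−0.97=0.03, low=0.67; AND[max(0, a+b−1)] → w = 0.00
R4 (z=25.6): low=0.67, nominal=0.66; AND[max(0, a+b−1)] → w = 0.33
R5 (z=19.0): slow=0.97, mid=0.54; AND[max(0, a+b−1)] → w = 0.51
Weighted average = (0.64·23.0 + 0.00·33.0 + 0.00·23.7 + 0.33·25.6 + 0.51·19.0) / (0.64 + 0.00 + 0.00 + 0.33 + 0.51)
  = 32.8580 / 1.4800 = 22.20

22.20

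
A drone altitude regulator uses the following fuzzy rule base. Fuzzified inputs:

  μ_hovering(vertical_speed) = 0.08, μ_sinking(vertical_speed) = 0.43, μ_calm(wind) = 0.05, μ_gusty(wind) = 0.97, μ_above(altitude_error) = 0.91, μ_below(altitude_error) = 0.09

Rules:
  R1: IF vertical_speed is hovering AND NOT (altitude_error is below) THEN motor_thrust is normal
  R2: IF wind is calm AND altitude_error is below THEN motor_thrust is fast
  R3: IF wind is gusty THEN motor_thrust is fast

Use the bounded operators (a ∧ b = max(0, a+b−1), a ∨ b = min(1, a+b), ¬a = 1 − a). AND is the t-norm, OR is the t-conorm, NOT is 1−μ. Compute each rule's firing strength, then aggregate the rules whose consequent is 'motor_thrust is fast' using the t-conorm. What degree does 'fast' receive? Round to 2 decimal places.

0.97

R1: hovering=0.08, ¬below=1−0.09=0.91; AND[max(0, a+b−1)] → w = 0.00
R2: calm=0.05, below=0.09; AND[max(0, a+b−1)] → w = 0.00
R3: gusty=0.97 → w = 0.97
Rules with consequent 'fast': {R2, R3} → strengths 0.00, 0.97
Aggregate via t-conorm [min(1, a+b)]: 0.97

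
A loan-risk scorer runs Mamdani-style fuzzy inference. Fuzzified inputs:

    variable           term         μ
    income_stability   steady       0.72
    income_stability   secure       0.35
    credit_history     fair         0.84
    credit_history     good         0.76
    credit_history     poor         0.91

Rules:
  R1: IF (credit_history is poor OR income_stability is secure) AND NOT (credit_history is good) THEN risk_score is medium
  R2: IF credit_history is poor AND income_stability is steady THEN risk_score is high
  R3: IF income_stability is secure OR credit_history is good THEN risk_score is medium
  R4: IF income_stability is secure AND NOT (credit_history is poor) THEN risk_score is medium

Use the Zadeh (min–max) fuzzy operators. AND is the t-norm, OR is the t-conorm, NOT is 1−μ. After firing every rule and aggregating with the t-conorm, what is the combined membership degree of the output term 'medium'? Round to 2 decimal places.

R1: (poor=0.91 OR secure=0.35) = 0.91; AND[min(a, b)] with ¬good=1−0.76=0.24 → w = 0.24
R2: poor=0.91, steady=0.72; AND[min(a, b)] → w = 0.72
R3: secure=0.35, good=0.76; OR[max(a, b)] → w = 0.76
R4: secure=0.35, ¬poor=1−0.91=0.09; AND[min(a, b)] → w = 0.09
Rules with consequent 'medium': {R1, R3, R4} → strengths 0.24, 0.76, 0.09
Aggregate via t-conorm [max(a, b)]: 0.76

0.76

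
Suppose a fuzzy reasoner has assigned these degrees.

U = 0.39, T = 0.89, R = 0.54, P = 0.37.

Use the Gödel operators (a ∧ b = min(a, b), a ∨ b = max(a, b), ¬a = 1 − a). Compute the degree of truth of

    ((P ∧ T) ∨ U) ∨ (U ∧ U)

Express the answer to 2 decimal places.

0.39

P ∧ T = min(a, b) on (0.37, 0.89) = 0.37
(P ∧ T) ∨ U = max(a, b) on (0.37, 0.39) = 0.39
U ∧ U = min(a, b) on (0.39, 0.39) = 0.39
((P ∧ T) ∨ U) ∨ (U ∧ U) = max(a, b) on (0.39, 0.39) = 0.39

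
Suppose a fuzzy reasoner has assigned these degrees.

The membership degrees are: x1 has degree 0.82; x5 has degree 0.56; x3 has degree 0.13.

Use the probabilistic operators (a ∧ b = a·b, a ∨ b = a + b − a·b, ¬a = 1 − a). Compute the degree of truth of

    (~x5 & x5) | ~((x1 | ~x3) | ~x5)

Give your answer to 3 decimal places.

~x5 = 1 − 0.5600 = 0.4400
~x5 & x5 = a·b on (0.4400, 0.5600) = 0.2464
~x3 = 1 − 0.1300 = 0.8700
x1 | ~x3 = a + b − a·b on (0.8200, 0.8700) = 0.9766
~x5 = 1 − 0.5600 = 0.4400
(x1 | ~x3) | ~x5 = a + b − a·b on (0.9766, 0.4400) = 0.9869
~((x1 | ~x3) | ~x5) = 1 − 0.9869 = 0.0131
(~x5 & x5) | ~((x1 | ~x3) | ~x5) = a + b − a·b on (0.2464, 0.0131) = 0.2563

0.256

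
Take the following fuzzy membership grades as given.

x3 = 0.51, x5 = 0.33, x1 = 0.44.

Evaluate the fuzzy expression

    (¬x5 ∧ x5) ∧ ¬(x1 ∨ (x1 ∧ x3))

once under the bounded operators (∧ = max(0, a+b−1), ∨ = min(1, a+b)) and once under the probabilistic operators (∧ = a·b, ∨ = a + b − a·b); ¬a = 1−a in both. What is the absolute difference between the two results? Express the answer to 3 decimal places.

0.096

Under bounded:
  ¬x5 = 1 − 0.33 = 0.67
  ¬x5 ∧ x5 = max(0, a+b−1) on (0.67, 0.33) = 0.00
  x1 ∧ x3 = max(0, a+b−1) on (0.44, 0.51) = 0.00
  x1 ∨ (x1 ∧ x3) = min(1, a+b) on (0.44, 0.00) = 0.44
  ¬(x1 ∨ (x1 ∧ x3)) = 1 − 0.44 = 0.56
  (¬x5 ∧ x5) ∧ ¬(x1 ∨ (x1 ∧ x3)) = max(0, a+b−1) on (0.00, 0.56) = 0.00
  → value = 0.0000
Under probabilistic:
  ¬x5 = 1 − 0.3300 = 0.6700
  ¬x5 ∧ x5 = a·b on (0.6700, 0.3300) = 0.2211
  x1 ∧ x3 = a·b on (0.4400, 0.5100) = 0.2244
  x1 ∨ (x1 ∧ x3) = a + b − a·b on (0.4400, 0.2244) = 0.5657
  ¬(x1 ∨ (x1 ∧ x3)) = 1 − 0.5657 = 0.4343
  (¬x5 ∧ x5) ∧ ¬(x1 ∨ (x1 ∧ x3)) = a·b on (0.2211, 0.4343) = 0.0960
  → value = 0.0960
|0.0000 − 0.0960| = 0.096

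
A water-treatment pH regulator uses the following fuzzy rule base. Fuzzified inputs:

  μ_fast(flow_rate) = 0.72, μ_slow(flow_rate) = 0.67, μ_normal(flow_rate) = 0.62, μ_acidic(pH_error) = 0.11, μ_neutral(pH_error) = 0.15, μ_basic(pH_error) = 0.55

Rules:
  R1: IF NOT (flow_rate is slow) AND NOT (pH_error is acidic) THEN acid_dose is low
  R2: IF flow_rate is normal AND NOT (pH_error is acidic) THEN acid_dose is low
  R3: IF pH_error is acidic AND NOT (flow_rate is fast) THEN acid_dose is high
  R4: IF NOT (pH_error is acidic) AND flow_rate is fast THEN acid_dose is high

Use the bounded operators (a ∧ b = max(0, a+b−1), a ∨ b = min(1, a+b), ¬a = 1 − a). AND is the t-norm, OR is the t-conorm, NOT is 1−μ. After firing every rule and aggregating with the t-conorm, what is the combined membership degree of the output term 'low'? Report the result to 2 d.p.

0.73

R1: ¬slow=1−0.67=0.33, ¬acidic=1−0.11=0.89; AND[max(0, a+b−1)] → w = 0.22
R2: normal=0.62, ¬acidic=1−0.11=0.89; AND[max(0, a+b−1)] → w = 0.51
R3: acidic=0.11, ¬fast=1−0.72=0.28; AND[max(0, a+b−1)] → w = 0.00
R4: ¬acidic=1−0.11=0.89, fast=0.72; AND[max(0, a+b−1)] → w = 0.61
Rules with consequent 'low': {R1, R2} → strengths 0.22, 0.51
Aggregate via t-conorm [min(1, a+b)]: 0.73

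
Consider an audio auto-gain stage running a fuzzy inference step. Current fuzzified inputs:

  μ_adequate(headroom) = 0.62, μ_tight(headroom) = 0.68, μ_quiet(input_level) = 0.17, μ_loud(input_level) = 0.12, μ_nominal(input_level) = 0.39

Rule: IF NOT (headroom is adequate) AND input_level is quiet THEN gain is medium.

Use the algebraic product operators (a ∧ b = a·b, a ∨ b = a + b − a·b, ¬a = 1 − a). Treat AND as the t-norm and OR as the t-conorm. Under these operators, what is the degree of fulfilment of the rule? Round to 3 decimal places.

firing strength: ¬adequate=1−0.62=0.38, quiet=0.17; AND[a·b] → w = 0.0646

0.065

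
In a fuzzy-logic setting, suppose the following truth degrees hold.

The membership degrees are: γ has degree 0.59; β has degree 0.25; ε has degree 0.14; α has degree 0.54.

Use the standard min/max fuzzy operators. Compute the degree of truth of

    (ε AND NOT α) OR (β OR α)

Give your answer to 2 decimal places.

NOT α = 1 − 0.54 = 0.46
ε AND NOT α = min(a, b) on (0.14, 0.46) = 0.14
β OR α = max(a, b) on (0.25, 0.54) = 0.54
(ε AND NOT α) OR (β OR α) = max(a, b) on (0.14, 0.54) = 0.54

0.54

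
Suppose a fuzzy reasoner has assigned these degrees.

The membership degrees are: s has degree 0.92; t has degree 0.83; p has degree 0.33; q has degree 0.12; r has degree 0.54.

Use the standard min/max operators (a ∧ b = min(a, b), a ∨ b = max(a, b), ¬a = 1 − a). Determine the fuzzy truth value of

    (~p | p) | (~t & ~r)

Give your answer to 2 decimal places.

0.67

~p = 1 − 0.33 = 0.67
~p | p = max(a, b) on (0.67, 0.33) = 0.67
~t = 1 − 0.83 = 0.17
~r = 1 − 0.54 = 0.46
~t & ~r = min(a, b) on (0.17, 0.46) = 0.17
(~p | p) | (~t & ~r) = max(a, b) on (0.67, 0.17) = 0.67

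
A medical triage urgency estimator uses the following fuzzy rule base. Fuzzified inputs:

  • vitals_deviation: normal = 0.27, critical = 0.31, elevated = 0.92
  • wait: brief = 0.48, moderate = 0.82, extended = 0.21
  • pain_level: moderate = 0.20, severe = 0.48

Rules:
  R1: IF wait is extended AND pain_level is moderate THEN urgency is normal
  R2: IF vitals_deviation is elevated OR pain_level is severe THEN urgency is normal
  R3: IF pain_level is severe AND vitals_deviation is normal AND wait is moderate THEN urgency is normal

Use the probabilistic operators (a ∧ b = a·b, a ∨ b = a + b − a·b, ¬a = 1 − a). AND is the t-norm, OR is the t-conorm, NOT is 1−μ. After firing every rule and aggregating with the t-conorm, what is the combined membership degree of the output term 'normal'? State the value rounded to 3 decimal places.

0.964

R1: extended=0.21, moderate=0.20; AND[a·b] → w = 0.0420
R2: elevated=0.92, severe=0.48; OR[a + b − a·b] → w = 0.9584
R3: severe=0.48, normal=0.27, moderate=0.82; AND[a·b] → w = 0.1063
Rules with consequent 'normal': {R1, R2, R3} → strengths 0.0420, 0.9584, 0.1063
Aggregate via t-conorm [a + b − a·b]: 0.9644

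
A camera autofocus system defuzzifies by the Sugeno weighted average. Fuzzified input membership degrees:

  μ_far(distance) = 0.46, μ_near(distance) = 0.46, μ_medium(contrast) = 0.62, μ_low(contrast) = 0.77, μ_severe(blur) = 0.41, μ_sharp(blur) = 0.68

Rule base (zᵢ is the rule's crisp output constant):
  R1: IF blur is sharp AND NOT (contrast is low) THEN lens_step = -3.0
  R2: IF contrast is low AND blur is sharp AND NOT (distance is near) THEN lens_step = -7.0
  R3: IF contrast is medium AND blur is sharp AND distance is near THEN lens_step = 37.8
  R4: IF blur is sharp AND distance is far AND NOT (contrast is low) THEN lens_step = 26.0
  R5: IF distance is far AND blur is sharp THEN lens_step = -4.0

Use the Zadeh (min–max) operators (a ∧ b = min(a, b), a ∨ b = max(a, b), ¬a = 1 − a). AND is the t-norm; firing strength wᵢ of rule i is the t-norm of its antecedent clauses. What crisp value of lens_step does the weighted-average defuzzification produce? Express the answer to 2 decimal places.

8.88

R1 (z=-3.0): sharp=0.68, ¬low=1−0.77=0.23; AND[min(a, b)] → w = 0.23
R2 (z=-7.0): low=0.77, sharp=0.68, ¬near=1−0.46=0.54; AND[min(a, b)] → w = 0.54
R3 (z=37.8): medium=0.62, sharp=0.68, near=0.46; AND[min(a, b)] → w = 0.46
R4 (z=26.0): sharp=0.68, far=0.46, ¬low=1−0.77=0.23; AND[min(a, b)] → w = 0.23
R5 (z=-4.0): far=0.46, sharp=0.68; AND[min(a, b)] → w = 0.46
Weighted average = (0.23·-3.0 + 0.54·-7.0 + 0.46·37.8 + 0.23·26.0 + 0.46·-4.0) / (0.23 + 0.54 + 0.46 + 0.23 + 0.46)
  = 17.0580 / 1.9200 = 8.88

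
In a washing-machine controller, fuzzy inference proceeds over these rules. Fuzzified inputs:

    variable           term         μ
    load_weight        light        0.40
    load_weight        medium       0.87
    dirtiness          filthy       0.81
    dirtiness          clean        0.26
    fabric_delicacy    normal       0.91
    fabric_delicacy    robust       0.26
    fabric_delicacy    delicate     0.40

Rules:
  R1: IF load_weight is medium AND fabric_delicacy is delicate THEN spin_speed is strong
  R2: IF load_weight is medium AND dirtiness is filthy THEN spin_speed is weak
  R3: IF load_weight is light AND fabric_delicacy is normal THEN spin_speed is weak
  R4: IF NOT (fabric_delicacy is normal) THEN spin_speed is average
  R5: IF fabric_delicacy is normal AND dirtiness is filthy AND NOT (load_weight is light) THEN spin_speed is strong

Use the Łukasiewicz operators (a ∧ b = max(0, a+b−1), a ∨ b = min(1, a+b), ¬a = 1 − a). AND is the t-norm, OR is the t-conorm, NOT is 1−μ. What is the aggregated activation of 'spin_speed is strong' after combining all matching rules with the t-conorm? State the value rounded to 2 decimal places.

0.59

R1: medium=0.87, delicate=0.40; AND[max(0, a+b−1)] → w = 0.27
R2: medium=0.87, filthy=0.81; AND[max(0, a+b−1)] → w = 0.68
R3: light=0.40, normal=0.91; AND[max(0, a+b−1)] → w = 0.31
R4: ¬normal=1−0.91=0.09 → w = 0.09
R5: normal=0.91, filthy=0.81, ¬light=1−0.40=0.60; AND[max(0, a+b−1)] → w = 0.32
Rules with consequent 'strong': {R1, R5} → strengths 0.27, 0.32
Aggregate via t-conorm [min(1, a+b)]: 0.59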